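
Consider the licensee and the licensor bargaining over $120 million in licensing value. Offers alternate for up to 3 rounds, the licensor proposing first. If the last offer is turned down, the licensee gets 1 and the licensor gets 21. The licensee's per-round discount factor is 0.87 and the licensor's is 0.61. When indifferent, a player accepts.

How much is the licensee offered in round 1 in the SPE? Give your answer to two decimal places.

41.25

By backward induction:
Round 3 (the licensor proposes): the licensee gets 1 if talks fail, so the licensor offers 1 and keeps 119.
Round 2 (the licensee proposes): the licensor can get 119 next round, worth 0.61 × 119 = 72.59 now. The licensee offers 72.59 and keeps 120 − 72.59 = 47.41.
Round 1 (the licensor proposes): the licensee can get 47.41 next round, worth 0.87 × 47.41 = 41.2467 now. The licensor offers 41.2467 and keeps 120 − 41.2467 = 78.7533.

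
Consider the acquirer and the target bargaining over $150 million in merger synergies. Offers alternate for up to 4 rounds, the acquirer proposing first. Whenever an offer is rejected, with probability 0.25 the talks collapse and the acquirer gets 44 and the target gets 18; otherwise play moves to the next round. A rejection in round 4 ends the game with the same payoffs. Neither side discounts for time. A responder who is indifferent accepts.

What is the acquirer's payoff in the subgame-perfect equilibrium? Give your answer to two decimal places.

78.38

Round 4 (the target proposes): the acquirer gets 44 if talks fail, so the target offers 44 and keeps 106.
Round 3 (the acquirer proposes): rejecting gives the target an expected 0.75 × 106 + 0.25 × 18 = 84. The acquirer offers 84 and keeps 150 − 84 = 66.
Round 2 (the target proposes): rejecting gives the acquirer an expected 0.75 × 66 + 0.25 × 44 = 60.5, so the target offers 60.5, keeping 89.5.
Round 1 (the acquirer proposes): rejecting gives the target an expected 0.75 × 89.5 + 0.25 × 18 = 71.625, so the acquirer offers 71.625, keeping 78.375.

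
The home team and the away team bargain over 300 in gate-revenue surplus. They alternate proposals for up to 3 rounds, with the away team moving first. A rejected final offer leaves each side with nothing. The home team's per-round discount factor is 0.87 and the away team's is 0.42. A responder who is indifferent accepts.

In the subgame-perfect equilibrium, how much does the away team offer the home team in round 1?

151.38

Round 3 (the away team proposes): the home team will accept anything ≥ 0, so the away team offers 0 and keeps 300.
Round 2 (the home team proposes): the away team can get 300 next round, worth 0.42 × 300 = 126 now, so the home team offers 126, keeping 174.
Round 1 (the away team proposes): the home team can get 174 next round, worth 0.87 × 174 = 151.38 now; the away team offers that and keeps 148.62.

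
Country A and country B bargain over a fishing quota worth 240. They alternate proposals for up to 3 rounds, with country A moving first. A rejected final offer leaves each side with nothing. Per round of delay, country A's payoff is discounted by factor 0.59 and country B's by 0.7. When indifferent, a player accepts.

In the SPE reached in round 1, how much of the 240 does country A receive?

171.12

Round 3 (country A proposes): country B will accept anything ≥ 0, so country A offers 0 and keeps 240.
Round 2 (country B proposes): country A can get 240 next round, worth 0.59 × 240 = 141.6 now, so country B offers 141.6, keeping 98.4.
Round 1 (country A proposes): country B can get 98.4 next round, worth 0.7 × 98.4 = 68.88 now, so country A offers 68.88, keeping 171.12.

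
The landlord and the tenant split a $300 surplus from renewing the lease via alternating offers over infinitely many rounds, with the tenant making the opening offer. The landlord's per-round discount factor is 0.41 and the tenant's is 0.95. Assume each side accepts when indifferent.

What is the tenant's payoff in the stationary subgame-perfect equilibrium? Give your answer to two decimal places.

Let x be the tenant's share when the tenant proposes and y be the landlord's share when the landlord proposes.
The landlord accepts iff offered ≥ 0.41·y, so x = 300 − 0.41y. Symmetrically y = 300 − 0.95x.
Substituting: x = 300 − 0.41(300 − 0.95x), giving x(1 − 0.95·0.41) = 300(1 − 0.41).
So x = 300 × 0.59 / 0.6105 ≈ 289.9263, and the landlord receives 300 − x ≈ 10.0737.

289.93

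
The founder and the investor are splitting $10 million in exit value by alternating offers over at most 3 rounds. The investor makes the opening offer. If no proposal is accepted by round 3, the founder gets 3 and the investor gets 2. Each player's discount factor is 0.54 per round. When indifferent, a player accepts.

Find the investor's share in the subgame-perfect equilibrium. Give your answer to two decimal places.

6.64

Round 3 (the investor proposes): the founder gets 3 if talks fail, so the investor offers 3 and keeps 7.
Round 2 (the founder proposes): the investor can get 7 next round, worth 0.54 × 7 = 3.78 now; the founder offers that and keeps 6.22.
Round 1 (the investor proposes): the founder can get 6.22 next round, worth 0.54 × 6.22 = 3.3588 now. The investor offers 3.3588 and keeps 10 − 3.3588 = 6.6412.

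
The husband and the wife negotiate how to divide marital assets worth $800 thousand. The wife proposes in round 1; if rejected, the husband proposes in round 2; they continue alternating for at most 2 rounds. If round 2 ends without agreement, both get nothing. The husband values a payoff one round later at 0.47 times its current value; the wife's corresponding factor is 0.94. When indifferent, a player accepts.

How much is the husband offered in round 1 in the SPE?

Round 2 (the husband proposes): rejection yields 0 for the wife; the husband offers 0 and keeps 800.
Round 1 (the wife proposes): the husband can get 800 next round, worth 0.47 × 800 = 376 now, so the wife offers 376, keeping 424.

376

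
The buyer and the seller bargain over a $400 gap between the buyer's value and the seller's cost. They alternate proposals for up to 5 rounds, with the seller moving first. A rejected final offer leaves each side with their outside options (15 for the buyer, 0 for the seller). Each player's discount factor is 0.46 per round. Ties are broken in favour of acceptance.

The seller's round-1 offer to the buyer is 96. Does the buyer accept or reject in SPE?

Reject

Round 5 (the seller proposes): the buyer gets 15 if talks fail, so the seller offers 15 and keeps 385.
Round 4 (the buyer proposes): the seller can get 385 next round, worth 0.46 × 385 = 177.1 now, so the buyer offers 177.1, keeping 222.9.
Round 3 (the seller proposes): the buyer can get 222.9 next round, worth 0.46 × 222.9 = 102.534 now; the seller offers that and keeps 297.466.
Round 2 (the buyer proposes): the seller can get 297.466 next round, worth 0.46 × 297.466 = 136.83436 now; the buyer offers that and keeps 263.16564.
So by rejecting in round 1, the buyer gets 263.16564 next round, worth 0.46 × 263.16564 = 121.0561944 now.
Offer 96 < 121.0561944, so the buyer rejects.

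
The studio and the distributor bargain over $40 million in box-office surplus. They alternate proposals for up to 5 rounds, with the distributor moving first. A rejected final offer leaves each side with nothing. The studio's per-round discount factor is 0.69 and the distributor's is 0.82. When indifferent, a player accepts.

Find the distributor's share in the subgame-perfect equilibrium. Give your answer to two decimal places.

32.22

By backward induction:
Round 5 (the distributor proposes): rejection yields 0 for the studio; the distributor offers 0 and keeps 40.
Round 4 (the studio proposes): the distributor can get 40 next round, worth 0.82 × 40 = 32.8 now. The studio offers 32.8 and keeps 40 − 32.8 = 7.2.
Round 3 (the distributor proposes): the studio can get 7.2 next round, worth 0.69 × 7.2 = 4.968 now. The distributor offers 4.968 and keeps 40 − 4.968 = 35.032.
Round 2 (the studio proposes): the distributor can get 35.032 next round, worth 0.82 × 35.032 = 28.72624 now. The studio offers 28.72624 and keeps 40 − 28.72624 = 11.27376.
Round 1 (the distributor proposes): the studio can get 11.27376 next round, worth 0.69 × 11.27376 = 7.7788944 now; the distributor offers that and keeps 32.2211056.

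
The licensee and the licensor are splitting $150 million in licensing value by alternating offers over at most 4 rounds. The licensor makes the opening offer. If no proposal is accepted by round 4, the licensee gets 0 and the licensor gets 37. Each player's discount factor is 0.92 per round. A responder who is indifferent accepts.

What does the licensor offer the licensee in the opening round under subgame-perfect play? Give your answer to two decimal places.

99.03

Round 4 (the licensee proposes): the licensor gets 37 if talks fail, so the licensee offers 37 and keeps 113.
Round 3 (the licensor proposes): the licensee can get 113 next round, worth 0.92 × 113 = 103.96 now; the licensor offers that and keeps 46.04.
Round 2 (the licensee proposes): the licensor can get 46.04 next round, worth 0.92 × 46.04 = 42.3568 now, so the licensee offers 42.3568, keeping 107.6432.
Round 1 (the licensor proposes): the licensee can get 107.6432 next round, worth 0.92 × 107.6432 = 99.031744 now; the licensor offers that and keeps 50.968256.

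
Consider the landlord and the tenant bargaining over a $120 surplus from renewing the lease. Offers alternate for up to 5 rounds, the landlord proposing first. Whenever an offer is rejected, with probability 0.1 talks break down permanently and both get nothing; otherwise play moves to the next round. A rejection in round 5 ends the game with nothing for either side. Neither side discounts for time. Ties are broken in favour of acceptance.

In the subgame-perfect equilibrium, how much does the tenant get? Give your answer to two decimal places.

Round 5 (the landlord proposes): the tenant will accept anything ≥ 0, so the landlord offers 0 and keeps 120.
Round 4 (the tenant proposes): rejecting gives the landlord an expected 0.9 × 120 = 108. The tenant offers 108 and keeps 120 − 108 = 12.
Round 3 (the landlord proposes): rejecting gives the tenant an expected 0.9 × 12 = 10.8. The landlord offers 10.8 and keeps 120 − 10.8 = 109.2.
Round 2 (the tenant proposes): rejecting gives the landlord an expected 0.9 × 109.2 = 98.28. The tenant offers 98.28 and keeps 120 − 98.28 = 21.72.
Round 1 (the landlord proposes): rejecting gives the tenant an expected 0.9 × 21.72 = 19.548; the landlord offers that and keeps 100.452.

19.55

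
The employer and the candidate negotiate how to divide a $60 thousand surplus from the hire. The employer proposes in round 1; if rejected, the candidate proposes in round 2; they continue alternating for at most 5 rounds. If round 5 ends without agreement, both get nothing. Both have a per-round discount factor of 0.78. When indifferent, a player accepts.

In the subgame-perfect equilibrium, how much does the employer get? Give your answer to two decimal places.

By backward induction:
Round 5 (the employer proposes): rejection yields 0 for the candidate; the employer offers 0 and keeps 60.
Round 4 (the candidate proposes): the employer can get 60 next round, worth 0.78 × 60 = 46.8 now. The candidate offers 46.8 and keeps 60 − 46.8 = 13.2.
Round 3 (the employer proposes): the candidate can get 13.2 next round, worth 0.78 × 13.2 = 10.296 now. The employer offers 10.296 and keeps 60 − 10.296 = 49.704.
Round 2 (the candidate proposes): the employer can get 49.704 next round, worth 0.78 × 49.704 = 38.76912 now. The candidate offers 38.76912 and keeps 60 − 38.76912 = 21.23088.
Round 1 (the employer proposes): the candidate can get 21.23088 next round, worth 0.78 × 21.23088 = 16.5600864 now; the employer offers that and keeps 43.4399136.

43.44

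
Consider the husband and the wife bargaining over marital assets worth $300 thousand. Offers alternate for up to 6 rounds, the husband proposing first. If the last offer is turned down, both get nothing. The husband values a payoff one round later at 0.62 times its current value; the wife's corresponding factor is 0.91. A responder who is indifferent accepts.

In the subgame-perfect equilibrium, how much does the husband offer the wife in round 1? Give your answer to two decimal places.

By backward induction:
Round 6 (the wife proposes): rejection yields 0 for the husband; the wife offers 0 and keeps 300.
Round 5 (the husband proposes): the wife can get 300 next round, worth 0.91 × 300 = 273 now; the husband offers that and keeps 27.
Round 4 (the wife proposes): the husband can get 27 next round, worth 0.62 × 27 = 16.74 now; the wife offers that and keeps 283.26.
Round 3 (the husband proposes): the wife can get 283.26 next round, worth 0.91 × 283.26 = 257.7666 now; the husband offers that and keeps 42.2334.
Round 2 (the wife proposes): the husband can get 42.2334 next round, worth 0.62 × 42.2334 = 26.184708 now; the wife offers that and keeps 273.815292.
Round 1 (the husband proposes): the wife can get 273.815292 next round, worth 0.91 × 273.815292 = 249.17191572 now, so the husband offers 249.17191572, keeping 50.82808428.

249.17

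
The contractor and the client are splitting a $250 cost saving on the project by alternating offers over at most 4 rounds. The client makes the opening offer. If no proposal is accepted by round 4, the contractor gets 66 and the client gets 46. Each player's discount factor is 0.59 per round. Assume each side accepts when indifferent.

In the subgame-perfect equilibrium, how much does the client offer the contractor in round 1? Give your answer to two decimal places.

Solve by backward induction from round 4.
Round 4 (the contractor proposes): the client gets 46 if talks fail, so the contractor offers 46 and keeps 204.
Round 3 (the client proposes): the contractor can get 204 next round, worth 0.59 × 204 = 120.36 now. The client offers 120.36 and keeps 250 − 120.36 = 129.64.
Round 2 (the contractor proposes): the client can get 129.64 next round, worth 0.59 × 129.64 = 76.4876 now. The contractor offers 76.4876 and keeps 250 − 76.4876 = 173.5124.
Round 1 (the client proposes): the contractor can get 173.5124 next round, worth 0.59 × 173.5124 = 102.372316 now. The client offers 102.372316 and keeps 250 − 102.372316 = 147.627684.

102.37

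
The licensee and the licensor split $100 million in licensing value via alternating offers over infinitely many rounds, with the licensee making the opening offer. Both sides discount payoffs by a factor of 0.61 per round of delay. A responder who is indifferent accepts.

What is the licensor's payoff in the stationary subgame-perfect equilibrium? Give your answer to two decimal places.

In a stationary SPE each proposer offers the other exactly their discounted continuation value.
If the licensee keeps x when proposing and the licensor keeps y when proposing, then x = 100 − 0.61y and y = 100 − 0.61x.
Solving: x = 100(1 − 0.61) / (1 − 0.61·0.61) = 39 / 0.6279 ≈ 62.1118.
The licensor gets 100 − 62.1118 ≈ 37.8882.

37.89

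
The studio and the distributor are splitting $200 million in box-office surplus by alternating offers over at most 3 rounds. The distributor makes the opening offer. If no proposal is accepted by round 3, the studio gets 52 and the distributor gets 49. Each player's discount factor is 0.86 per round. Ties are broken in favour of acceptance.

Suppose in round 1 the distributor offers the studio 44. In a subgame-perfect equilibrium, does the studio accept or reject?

Round 3 (the distributor proposes): the studio gets 52 if talks fail, so the distributor offers 52 and keeps 148.
Round 2 (the studio proposes): the distributor can get 148 next round, worth 0.86 × 148 = 127.28 now. The studio offers 127.28 and keeps 200 − 127.28 = 72.72.
So by rejecting in round 1, the studio gets 72.72 next round, worth 0.86 × 72.72 = 62.5392 now.
Offer 44 < 62.5392, so the studio rejects.

Reject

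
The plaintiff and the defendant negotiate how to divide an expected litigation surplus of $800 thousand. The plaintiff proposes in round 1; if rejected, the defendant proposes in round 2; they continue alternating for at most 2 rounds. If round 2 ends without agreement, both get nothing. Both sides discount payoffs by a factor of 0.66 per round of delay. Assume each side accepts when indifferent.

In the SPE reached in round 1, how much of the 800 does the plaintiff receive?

272

Round 2 (the defendant proposes): rejection yields 0 for the plaintiff; the defendant offers 0 and keeps 800.
Round 1 (the plaintiff proposes): the defendant can get 800 next round, worth 0.66 × 800 = 528 now. The plaintiff offers 528 and keeps 800 − 528 = 272.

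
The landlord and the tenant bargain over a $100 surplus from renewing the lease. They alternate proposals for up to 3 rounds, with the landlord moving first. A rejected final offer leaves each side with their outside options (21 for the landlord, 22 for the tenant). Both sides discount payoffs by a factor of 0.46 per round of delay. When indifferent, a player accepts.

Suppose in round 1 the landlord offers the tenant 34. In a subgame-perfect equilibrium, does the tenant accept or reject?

Accept

Work out the tenant's continuation value if the offer is rejected.
Round 3 (the landlord proposes): the tenant gets 22 if talks fail, so the landlord offers 22 and keeps 78.
Round 2 (the tenant proposes): the landlord can get 78 next round, worth 0.46 × 78 = 35.88 now. The tenant offers 35.88 and keeps 100 − 35.88 = 64.12.
So by rejecting in round 1, the tenant gets 64.12 next round, worth 0.46 × 64.12 = 29.4952 now.
Offer 34 ≥ 29.4952, so the tenant accepts.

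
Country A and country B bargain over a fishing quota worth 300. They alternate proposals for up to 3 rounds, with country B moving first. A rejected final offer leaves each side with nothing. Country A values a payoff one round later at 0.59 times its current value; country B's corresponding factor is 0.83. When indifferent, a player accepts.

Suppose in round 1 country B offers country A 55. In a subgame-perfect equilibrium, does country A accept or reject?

Accept

Round 3 (country B proposes): country A will accept anything ≥ 0, so country B offers 0 and keeps 300.
Round 2 (country A proposes): country B can get 300 next round, worth 0.83 × 300 = 249 now; country A offers that and keeps 51.
So by rejecting in round 1, country A gets 51 next round, worth 0.59 × 51 = 30.09 now.
Offer 55 ≥ 30.09, so country A accepts.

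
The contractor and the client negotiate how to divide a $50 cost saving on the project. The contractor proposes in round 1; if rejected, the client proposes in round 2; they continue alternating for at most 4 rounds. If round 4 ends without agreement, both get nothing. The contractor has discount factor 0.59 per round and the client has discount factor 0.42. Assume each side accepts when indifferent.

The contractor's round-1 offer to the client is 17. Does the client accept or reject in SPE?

Accept

Work out the client's continuation value if the offer is rejected.
Round 4 (the client proposes): rejection yields 0 for the contractor; the client offers 0 and keeps 50.
Round 3 (the contractor proposes): the client can get 50 next round, worth 0.42 × 50 = 21 now, so the contractor offers 21, keeping 29.
Round 2 (the client proposes): the contractor can get 29 next round, worth 0.59 × 29 = 17.11 now. The client offers 17.11 and keeps 50 − 17.11 = 32.89.
So by rejecting in round 1, the client gets 32.89 next round, worth 0.42 × 32.89 = 13.8138 now.
Offer 17 ≥ 13.8138, so the client accepts.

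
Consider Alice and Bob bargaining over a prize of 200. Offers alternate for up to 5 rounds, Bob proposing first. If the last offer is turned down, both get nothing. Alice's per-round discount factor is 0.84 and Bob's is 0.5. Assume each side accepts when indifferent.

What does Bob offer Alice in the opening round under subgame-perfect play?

119.28

Round 5 (Bob proposes): rejection yields 0 for Alice; Bob offers 0 and keeps 200.
Round 4 (Alice proposes): Bob can get 200 next round, worth 0.5 × 200 = 100 now; Alice offers that and keeps 100.
Round 3 (Bob proposes): Alice can get 100 next round, worth 0.84 × 100 = 84 now; Bob offers that and keeps 116.
Round 2 (Alice proposes): Bob can get 116 next round, worth 0.5 × 116 = 58 now, so Alice offers 58, keeping 142.
Round 1 (Bob proposes): Alice can get 142 next round, worth 0.84 × 142 = 119.28 now. Bob offers 119.28 and keeps 200 − 119.28 = 80.72.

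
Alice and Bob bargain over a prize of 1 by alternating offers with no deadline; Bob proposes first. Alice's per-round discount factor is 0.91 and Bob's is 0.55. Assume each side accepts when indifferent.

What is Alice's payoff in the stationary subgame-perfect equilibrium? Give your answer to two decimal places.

In a stationary SPE each proposer offers the other exactly their discounted continuation value.
If Bob keeps x when proposing and Alice keeps y when proposing, then x = 1 − 0.91y and y = 1 − 0.55x.
Solving: x = 1(1 − 0.91) / (1 − 0.55·0.91) = 0.09 / 0.4995 ≈ 0.1802.
Alice gets 1 − 0.1802 ≈ 0.8198.

0.82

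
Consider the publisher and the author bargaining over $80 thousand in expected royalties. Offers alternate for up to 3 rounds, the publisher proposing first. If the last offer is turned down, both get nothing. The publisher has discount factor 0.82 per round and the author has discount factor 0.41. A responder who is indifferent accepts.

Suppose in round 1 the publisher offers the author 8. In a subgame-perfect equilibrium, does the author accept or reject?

Accept

Round 3 (the publisher proposes): rejection yields 0 for the author; the publisher offers 0 and keeps 80.
Round 2 (the author proposes): the publisher can get 80 next round, worth 0.82 × 80 = 65.6 now; the author offers that and keeps 14.4.
So by rejecting in round 1, the author gets 14.4 next round, worth 0.41 × 14.4 = 5.904 now.
Offer 8 ≥ 5.904, so the author accepts.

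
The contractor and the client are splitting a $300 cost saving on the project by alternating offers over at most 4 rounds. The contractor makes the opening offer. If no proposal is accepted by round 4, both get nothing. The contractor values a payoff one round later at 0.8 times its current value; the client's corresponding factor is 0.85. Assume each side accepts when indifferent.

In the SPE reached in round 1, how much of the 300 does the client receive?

224.4

Round 4 (the client proposes): rejection yields 0 for the contractor; the client offers 0 and keeps 300.
Round 3 (the contractor proposes): the client can get 300 next round, worth 0.85 × 300 = 255 now; the contractor offers that and keeps 45.
Round 2 (the client proposes): the contractor can get 45 next round, worth 0.8 × 45 = 36 now. The client offers 36 and keeps 300 − 36 = 264.
Round 1 (the contractor proposes): the client can get 264 next round, worth 0.85 × 264 = 224.4 now; the contractor offers that and keeps 75.6.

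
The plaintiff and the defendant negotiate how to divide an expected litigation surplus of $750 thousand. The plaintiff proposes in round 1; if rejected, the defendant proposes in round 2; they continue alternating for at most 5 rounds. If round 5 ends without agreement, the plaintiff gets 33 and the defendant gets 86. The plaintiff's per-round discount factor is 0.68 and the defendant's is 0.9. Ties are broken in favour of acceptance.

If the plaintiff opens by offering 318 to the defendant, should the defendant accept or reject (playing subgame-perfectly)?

Round 5 (the plaintiff proposes): the defendant gets 86 if talks fail, so the plaintiff offers 86 and keeps 664.
Round 4 (the defendant proposes): the plaintiff can get 664 next round, worth 0.68 × 664 = 451.52 now. The defendant offers 451.52 and keeps 750 − 451.52 = 298.48.
Round 3 (the plaintiff proposes): the defendant can get 298.48 next round, worth 0.9 × 298.48 = 268.632 now; the plaintiff offers that and keeps 481.368.
Round 2 (the defendant proposes): the plaintiff can get 481.368 next round, worth 0.68 × 481.368 = 327.33024 now. The defendant offers 327.33024 and keeps 750 − 327.33024 = 422.66976.
So by rejecting in round 1, the defendant gets 422.66976 next round, worth 0.9 × 422.66976 = 380.402784 now.
Offer 318 < 380.402784, so the defendant rejects.

Reject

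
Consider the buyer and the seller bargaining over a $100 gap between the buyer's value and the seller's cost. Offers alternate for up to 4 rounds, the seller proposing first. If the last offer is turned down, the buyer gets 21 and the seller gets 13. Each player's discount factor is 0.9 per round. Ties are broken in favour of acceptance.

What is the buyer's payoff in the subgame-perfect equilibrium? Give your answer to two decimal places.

72.42

Round 4 (the buyer proposes): the seller gets 13 if talks fail, so the buyer offers 13 and keeps 87.
Round 3 (the seller proposes): the buyer can get 87 next round, worth 0.9 × 87 = 78.3 now; the seller offers that and keeps 21.7.
Round 2 (the buyer proposes): the seller can get 21.7 next round, worth 0.9 × 21.7 = 19.53 now; the buyer offers that and keeps 80.47.
Round 1 (the seller proposes): the buyer can get 80.47 next round, worth 0.9 × 80.47 = 72.423 now, so the seller offers 72.423, keeping 27.577.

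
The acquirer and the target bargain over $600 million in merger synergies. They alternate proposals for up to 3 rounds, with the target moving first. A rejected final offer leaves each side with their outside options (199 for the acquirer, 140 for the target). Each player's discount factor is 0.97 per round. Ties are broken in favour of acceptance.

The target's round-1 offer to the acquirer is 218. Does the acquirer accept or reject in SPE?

Work out the acquirer's continuation value if the offer is rejected.
Round 3 (the target proposes): the acquirer gets 199 if talks fail, so the target offers 199 and keeps 401.
Round 2 (the acquirer proposes): the target can get 401 next round, worth 0.97 × 401 = 388.97 now; the acquirer offers that and keeps 211.03.
So by rejecting in round 1, the acquirer gets 211.03 next round, worth 0.97 × 211.03 = 204.6991 now.
Offer 218 ≥ 204.6991, so the acquirer accepts.

Accept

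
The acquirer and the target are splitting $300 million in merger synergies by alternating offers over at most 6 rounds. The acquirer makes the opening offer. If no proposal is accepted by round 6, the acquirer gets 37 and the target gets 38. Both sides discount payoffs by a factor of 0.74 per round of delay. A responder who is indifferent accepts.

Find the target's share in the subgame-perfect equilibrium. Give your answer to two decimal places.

147.69

Solve by backward induction from round 6.
Round 6 (the target proposes): the acquirer gets 37 if talks fail, so the target offers 37 and keeps 263.
Round 5 (the acquirer proposes): the target can get 263 next round, worth 0.74 × 263 = 194.62 now, so the acquirer offers 194.62, keeping 105.38.
Round 4 (the target proposes): the acquirer can get 105.38 next round, worth 0.74 × 105.38 = 77.9812 now. The target offers 77.9812 and keeps 300 − 77.9812 = 222.0188.
Round 3 (the acquirer proposes): the target can get 222.0188 next round, worth 0.74 × 222.0188 = 164.293912 now; the acquirer offers that and keeps 135.706088.
Round 2 (the target proposes): the acquirer can get 135.706088 next round, worth 0.74 × 135.706088 = 100.42250512 now; the target offers that and keeps 199.57749488.
Round 1 (the acquirer proposes): the target can get 199.57749488 next round, worth 0.74 × 199.57749488 = 147.6873462112 now, so the acquirer offers 147.6873462112, keeping 152.3126537888.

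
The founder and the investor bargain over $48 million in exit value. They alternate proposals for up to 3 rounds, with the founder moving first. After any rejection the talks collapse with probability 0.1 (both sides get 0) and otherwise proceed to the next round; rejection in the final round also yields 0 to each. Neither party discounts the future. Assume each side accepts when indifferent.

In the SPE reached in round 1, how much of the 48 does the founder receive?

43.68

Round 3 (the founder proposes): the investor will accept anything ≥ 0, so the founder offers 0 and keeps 48.
Round 2 (the investor proposes): rejecting gives the founder an expected 0.9 × 48 = 43.2, so the investor offers 43.2, keeping 4.8.
Round 1 (the founder proposes): rejecting gives the investor an expected 0.9 × 4.8 = 4.32. The founder offers 4.32 and keeps 48 − 4.32 = 43.68.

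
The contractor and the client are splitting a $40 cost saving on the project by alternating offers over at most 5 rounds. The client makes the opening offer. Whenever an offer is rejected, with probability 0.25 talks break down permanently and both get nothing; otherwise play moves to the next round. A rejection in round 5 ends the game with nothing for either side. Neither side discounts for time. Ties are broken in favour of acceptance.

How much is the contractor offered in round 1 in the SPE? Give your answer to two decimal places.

Round 5 (the client proposes): rejection yields 0 for the contractor; the client offers 0 and keeps 40.
Round 4 (the contractor proposes): rejecting gives the client an expected 0.75 × 40 = 30, so the contractor offers 30, keeping 10.
Round 3 (the client proposes): rejecting gives the contractor an expected 0.75 × 10 = 7.5, so the client offers 7.5, keeping 32.5.
Round 2 (the contractor proposes): rejecting gives the client an expected 0.75 × 32.5 = 24.375, so the contractor offers 24.375, keeping 15.625.
Round 1 (the client proposes): rejecting gives the contractor an expected 0.75 × 15.625 = 11.71875, so the client offers 11.71875, keeping 28.28125.

11.72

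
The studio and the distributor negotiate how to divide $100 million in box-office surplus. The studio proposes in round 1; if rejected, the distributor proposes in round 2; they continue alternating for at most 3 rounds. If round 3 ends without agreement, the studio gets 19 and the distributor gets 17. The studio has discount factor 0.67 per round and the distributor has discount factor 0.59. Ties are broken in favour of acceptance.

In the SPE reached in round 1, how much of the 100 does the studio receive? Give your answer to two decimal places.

Round 3 (the studio proposes): the distributor gets 17 if talks fail, so the studio offers 17 and keeps 83.
Round 2 (the distributor proposes): the studio can get 83 next round, worth 0.67 × 83 = 55.61 now; the distributor offers that and keeps 44.39.
Round 1 (the studio proposes): the distributor can get 44.39 next round, worth 0.59 × 44.39 = 26.1901 now, so the studio offers 26.1901, keeping 73.8099.

73.81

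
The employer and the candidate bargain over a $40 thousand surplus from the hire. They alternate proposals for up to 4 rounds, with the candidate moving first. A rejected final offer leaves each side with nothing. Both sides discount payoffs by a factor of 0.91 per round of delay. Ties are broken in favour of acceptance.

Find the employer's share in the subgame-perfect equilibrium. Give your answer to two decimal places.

33.42

Solve by backward induction from round 4.
Round 4 (the employer proposes): the candidate will accept anything ≥ 0, so the employer offers 0 and keeps 40.
Round 3 (the candidate proposes): the employer can get 40 next round, worth 0.91 × 40 = 36.4 now; the candidate offers that and keeps 3.6.
Round 2 (the employer proposes): the candidate can get 3.6 next round, worth 0.91 × 3.6 = 3.276 now. The employer offers 3.276 and keeps 40 − 3.276 = 36.724.
Round 1 (the candidate proposes): the employer can get 36.724 next round, worth 0.91 × 36.724 = 33.41884 now; the candidate offers that and keeps 6.58116.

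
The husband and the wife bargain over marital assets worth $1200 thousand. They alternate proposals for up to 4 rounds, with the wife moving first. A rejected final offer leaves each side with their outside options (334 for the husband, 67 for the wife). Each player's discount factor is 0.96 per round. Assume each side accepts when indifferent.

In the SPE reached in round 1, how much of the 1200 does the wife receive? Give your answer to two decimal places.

151.51

Round 4 (the husband proposes): the wife gets 67 if talks fail, so the husband offers 67 and keeps 1133.
Round 3 (the wife proposes): the husband can get 1133 next round, worth 0.96 × 1133 = 1087.68 now. The wife offers 1087.68 and keeps 1200 − 1087.68 = 112.32.
Round 2 (the husband proposes): the wife can get 112.32 next round, worth 0.96 × 112.32 = 107.8272 now; the husband offers that and keeps 1092.1728.
Round 1 (the wife proposes): the husband can get 1092.1728 next round, worth 0.96 × 1092.1728 = 1048.485888 now, so the wife offers 1048.485888, keeping 151.514112.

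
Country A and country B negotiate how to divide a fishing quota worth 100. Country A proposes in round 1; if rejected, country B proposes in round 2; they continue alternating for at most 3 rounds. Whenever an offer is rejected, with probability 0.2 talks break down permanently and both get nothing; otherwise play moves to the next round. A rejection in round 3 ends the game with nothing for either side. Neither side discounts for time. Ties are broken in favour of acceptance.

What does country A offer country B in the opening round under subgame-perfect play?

16

Round 3 (country A proposes): rejection yields 0 for country B; country A offers 0 and keeps 100.
Round 2 (country B proposes): rejecting gives country A an expected 0.8 × 100 = 80, so country B offers 80, keeping 20.
Round 1 (country A proposes): rejecting gives country B an expected 0.8 × 20 = 16, so country A offers 16, keeping 84.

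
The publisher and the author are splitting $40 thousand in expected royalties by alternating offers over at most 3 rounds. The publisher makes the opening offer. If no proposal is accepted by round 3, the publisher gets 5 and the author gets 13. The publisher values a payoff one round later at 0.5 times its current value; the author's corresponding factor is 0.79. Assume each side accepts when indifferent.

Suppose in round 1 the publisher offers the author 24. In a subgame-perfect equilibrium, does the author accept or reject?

Round 3 (the publisher proposes): the author gets 13 if talks fail, so the publisher offers 13 and keeps 27.
Round 2 (the author proposes): the publisher can get 27 next round, worth 0.5 × 27 = 13.5 now. The author offers 13.5 and keeps 40 − 13.5 = 26.5.
So by rejecting in round 1, the author gets 26.5 next round, worth 0.79 × 26.5 = 20.935 now.
Offer 24 ≥ 20.935, so the author accepts.

Accept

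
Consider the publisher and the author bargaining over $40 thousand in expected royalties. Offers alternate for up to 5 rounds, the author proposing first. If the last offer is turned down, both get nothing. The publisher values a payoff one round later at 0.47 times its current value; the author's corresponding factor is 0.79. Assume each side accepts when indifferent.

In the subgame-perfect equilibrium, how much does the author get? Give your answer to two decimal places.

Round 5 (the author proposes): the publisher will accept anything ≥ 0, so the author offers 0 and keeps 40.
Round 4 (the publisher proposes): the author can get 40 next round, worth 0.79 × 40 = 31.6 now; the publisher offers that and keeps 8.4.
Round 3 (the author proposes): the publisher can get 8.4 next round, worth 0.47 × 8.4 = 3.948 now; the author offers that and keeps 36.052.
Round 2 (the publisher proposes): the author can get 36.052 next round, worth 0.79 × 36.052 = 28.48108 now. The publisher offers 28.48108 and keeps 40 − 28.48108 = 11.51892.
Round 1 (the author proposes): the publisher can get 11.51892 next round, worth 0.47 × 11.51892 = 5.4138924 now. The author offers 5.4138924 and keeps 40 − 5.4138924 = 34.5861076.

34.59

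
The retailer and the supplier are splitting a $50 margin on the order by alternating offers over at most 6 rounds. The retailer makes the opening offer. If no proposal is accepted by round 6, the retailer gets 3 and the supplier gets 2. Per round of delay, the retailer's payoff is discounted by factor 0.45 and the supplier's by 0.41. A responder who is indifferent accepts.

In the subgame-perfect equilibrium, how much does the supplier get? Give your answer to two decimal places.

Solve by backward induction from round 6.
Round 6 (the supplier proposes): the retailer gets 3 if talks fail, so the supplier offers 3 and keeps 47.
Round 5 (the retailer proposes): the supplier can get 47 next round, worth 0.41 × 47 = 19.27 now. The retailer offers 19.27 and keeps 50 − 19.27 = 30.73.
Round 4 (the supplier proposes): the retailer can get 30.73 next round, worth 0.45 × 30.73 = 13.8285 now, so the supplier offers 13.8285, keeping 36.1715.
Round 3 (the retailer proposes): the supplier can get 36.1715 next round, worth 0.41 × 36.1715 = 14.830315 now. The retailer offers 14.830315 and keeps 50 − 14.830315 = 35.169685.
Round 2 (the supplier proposes): the retailer can get 35.169685 next round, worth 0.45 × 35.169685 = 15.82635825 now; the supplier offers that and keeps 34.17364175.
Round 1 (the retailer proposes): the supplier can get 34.17364175 next round, worth 0.41 × 34.17364175 = 14.0111931175 now, so the retailer offers 14.0111931175, keeping 35.9888068825.

14.01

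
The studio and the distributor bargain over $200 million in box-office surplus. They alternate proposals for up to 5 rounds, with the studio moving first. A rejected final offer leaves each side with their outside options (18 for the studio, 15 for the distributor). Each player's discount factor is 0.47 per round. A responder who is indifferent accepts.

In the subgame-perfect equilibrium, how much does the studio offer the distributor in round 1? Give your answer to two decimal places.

61.56

By backward induction:
Round 5 (the studio proposes): the distributor gets 15 if talks fail, so the studio offers 15 and keeps 185.
Round 4 (the distributor proposes): the studio can get 185 next round, worth 0.47 × 185 = 86.95 now; the distributor offers that and keeps 113.05.
Round 3 (the studio proposes): the distributor can get 113.05 next round, worth 0.47 × 113.05 = 53.1335 now. The studio offers 53.1335 and keeps 200 − 53.1335 = 146.8665.
Round 2 (the distributor proposes): the studio can get 146.8665 next round, worth 0.47 × 146.8665 = 69.027255 now, so the distributor offers 69.027255, keeping 130.972745.
Round 1 (the studio proposes): the distributor can get 130.972745 next round, worth 0.47 × 130.972745 = 61.55719015 now; the studio offers that and keeps 138.44280985.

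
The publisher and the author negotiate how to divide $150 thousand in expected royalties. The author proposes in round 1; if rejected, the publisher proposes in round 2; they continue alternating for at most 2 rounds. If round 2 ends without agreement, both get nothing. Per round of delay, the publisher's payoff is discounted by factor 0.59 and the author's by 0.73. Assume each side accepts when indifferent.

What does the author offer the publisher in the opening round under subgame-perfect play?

88.5

Round 2 (the publisher proposes): rejection yields 0 for the author; the publisher offers 0 and keeps 150.
Round 1 (the author proposes): the publisher can get 150 next round, worth 0.59 × 150 = 88.5 now. The author offers 88.5 and keeps 150 − 88.5 = 61.5.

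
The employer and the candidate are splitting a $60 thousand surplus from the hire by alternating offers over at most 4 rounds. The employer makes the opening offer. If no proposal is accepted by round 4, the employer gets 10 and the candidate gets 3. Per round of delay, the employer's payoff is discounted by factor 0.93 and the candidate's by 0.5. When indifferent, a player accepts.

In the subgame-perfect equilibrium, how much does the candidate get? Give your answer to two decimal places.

13.73

Round 4 (the candidate proposes): the employer gets 10 if talks fail, so the candidate offers 10 and keeps 50.
Round 3 (the employer proposes): the candidate can get 50 next round, worth 0.5 × 50 = 25 now. The employer offers 25 and keeps 60 − 25 = 35.
Round 2 (the candidate proposes): the employer can get 35 next round, worth 0.93 × 35 = 32.55 now; the candidate offers that and keeps 27.45.
Round 1 (the employer proposes): the candidate can get 27.45 next round, worth 0.5 × 27.45 = 13.725 now, so the employer offers 13.725, keeping 46.275.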